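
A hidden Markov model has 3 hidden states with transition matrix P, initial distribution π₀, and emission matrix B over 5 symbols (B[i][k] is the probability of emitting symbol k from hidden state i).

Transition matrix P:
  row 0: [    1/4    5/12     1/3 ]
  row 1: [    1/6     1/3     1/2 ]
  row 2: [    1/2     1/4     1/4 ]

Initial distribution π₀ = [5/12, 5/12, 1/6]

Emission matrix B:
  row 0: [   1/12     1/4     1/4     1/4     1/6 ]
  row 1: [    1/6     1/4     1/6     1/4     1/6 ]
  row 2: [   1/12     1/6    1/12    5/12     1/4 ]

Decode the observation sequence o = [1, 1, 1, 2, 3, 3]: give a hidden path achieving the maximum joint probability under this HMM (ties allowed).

t=0: δ = [1.042e-01, 1.042e-01, 2.778e-02]  (obs o_0=1)
t=1: δ = [6.510e-03, 1.085e-02, 8.681e-03]  ψ = [0, 0, 1]  (obs o_1=1)
t=2: δ = [1.085e-03, 9.042e-04, 9.042e-04]  ψ = [2, 1, 1]  (obs o_2=1)
t=3: δ = [1.130e-04, 7.535e-05, 3.768e-05]  ψ = [2, 0, 1]  (obs o_3=2)
t=4: δ = [7.064e-06, 1.177e-05, 1.570e-05]  ψ = [0, 0, 0]  (obs o_4=3)
t=5: δ = [1.962e-06, 9.811e-07, 2.453e-06]  ψ = [2, 1, 1]  (obs o_5=3)
backtrack: best end state = 2; path = [0, 1, 2, 0, 1, 2]

path = [0, 1, 2, 0, 1, 2]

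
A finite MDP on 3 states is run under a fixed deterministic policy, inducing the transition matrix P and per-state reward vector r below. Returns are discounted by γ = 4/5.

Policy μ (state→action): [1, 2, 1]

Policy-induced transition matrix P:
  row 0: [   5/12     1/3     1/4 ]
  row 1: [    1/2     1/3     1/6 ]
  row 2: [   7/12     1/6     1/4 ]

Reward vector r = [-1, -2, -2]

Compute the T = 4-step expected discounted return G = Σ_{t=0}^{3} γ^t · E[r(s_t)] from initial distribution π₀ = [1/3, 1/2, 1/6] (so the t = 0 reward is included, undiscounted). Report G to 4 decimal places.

t=0: π = [0.3333, 0.5000, 0.1667], E[r] = -1.6667, γ^t·E[r] = -1.666667, running G = -1.666667
t=1: π = [0.4861, 0.3056, 0.2083], E[r] = -1.5139, γ^t·E[r] = -1.211111, running G = -2.877778
t=2: π = [0.4769, 0.2986, 0.2245], E[r] = -1.5231, γ^t·E[r] = -0.974815, running G = -3.852593
t=3: π = [0.4790, 0.2959, 0.2251], E[r] = -1.5210, γ^t·E[r] = -0.778765, running G = -4.631358

G = -4.6314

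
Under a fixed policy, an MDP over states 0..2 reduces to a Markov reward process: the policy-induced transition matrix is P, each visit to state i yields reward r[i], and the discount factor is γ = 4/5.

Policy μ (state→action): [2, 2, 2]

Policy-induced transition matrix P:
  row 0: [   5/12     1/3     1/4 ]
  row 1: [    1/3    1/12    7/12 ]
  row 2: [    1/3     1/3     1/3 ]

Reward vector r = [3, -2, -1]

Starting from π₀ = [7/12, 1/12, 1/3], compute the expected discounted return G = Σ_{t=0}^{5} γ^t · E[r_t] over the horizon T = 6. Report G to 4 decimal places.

t=0: π = [0.5833, 0.0833, 0.3333], E[r] = 1.2500, γ^t·E[r] = 1.250000, running G = 1.250000
t=1: π = [0.3819, 0.3125, 0.3056], E[r] = 0.2153, γ^t·E[r] = 0.172222, running G = 1.422222
t=2: π = [0.3652, 0.2552, 0.3796], E[r] = 0.2054, γ^t·E[r] = 0.131481, running G = 1.553704
t=3: π = [0.3638, 0.2695, 0.3667], E[r] = 0.1855, γ^t·E[r] = 0.094988, running G = 1.648691
t=4: π = [0.3636, 0.2660, 0.3704], E[r] = 0.1886, γ^t·E[r] = 0.077266, running G = 1.725957
t=5: π = [0.3636, 0.2668, 0.3695], E[r] = 0.1877, γ^t·E[r] = 0.061507, running G = 1.787464

G = 1.7875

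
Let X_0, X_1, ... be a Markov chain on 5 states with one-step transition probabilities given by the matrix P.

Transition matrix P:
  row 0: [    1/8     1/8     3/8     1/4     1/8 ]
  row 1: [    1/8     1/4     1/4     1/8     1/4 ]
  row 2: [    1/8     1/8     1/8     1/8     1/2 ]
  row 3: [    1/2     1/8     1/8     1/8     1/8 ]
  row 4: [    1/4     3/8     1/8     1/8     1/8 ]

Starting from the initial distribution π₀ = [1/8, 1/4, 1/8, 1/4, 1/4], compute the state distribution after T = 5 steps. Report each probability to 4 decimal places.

t=0: π = [0.1250, 0.2500, 0.1250, 0.2500, 0.2500]
t=1: π = [0.2500, 0.2188, 0.1875, 0.1406, 0.2031]
t=2: π = [0.2031, 0.2031, 0.2148, 0.1563, 0.2227]
t=3: π = [0.2114, 0.2061, 0.2012, 0.1504, 0.2310]
t=4: π = [0.2103, 0.2085, 0.2036, 0.1514, 0.2262]
t=5: π = [0.2101, 0.2076, 0.2036, 0.1513, 0.2274]

π = [0.2101, 0.2076, 0.2036, 0.1513, 0.2274]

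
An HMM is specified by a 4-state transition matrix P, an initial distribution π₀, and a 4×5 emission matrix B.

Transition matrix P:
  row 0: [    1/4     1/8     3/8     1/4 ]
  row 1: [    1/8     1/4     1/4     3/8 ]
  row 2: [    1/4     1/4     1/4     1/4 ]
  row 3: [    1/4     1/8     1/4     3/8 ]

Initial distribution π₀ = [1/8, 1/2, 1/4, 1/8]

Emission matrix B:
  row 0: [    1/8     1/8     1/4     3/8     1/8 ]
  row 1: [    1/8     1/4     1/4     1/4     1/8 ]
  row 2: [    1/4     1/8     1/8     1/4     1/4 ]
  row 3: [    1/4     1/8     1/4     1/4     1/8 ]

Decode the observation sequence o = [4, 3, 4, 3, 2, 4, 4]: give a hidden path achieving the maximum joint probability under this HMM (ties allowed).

path = [2, 0, 2, 0, 0, 2, 2]

t=0: δ = [1.562e-02, 6.250e-02, 6.250e-02, 1.562e-02]  (obs o_0=4)
t=1: δ = [5.859e-03, 3.906e-03, 3.906e-03, 5.859e-03]  ψ = [2, 1, 1, 1]  (obs o_1=3)
t=2: δ = [1.831e-04, 1.221e-04, 5.493e-04, 2.747e-04]  ψ = [0, 1, 0, 3]  (obs o_2=4)
t=3: δ = [5.150e-05, 3.433e-05, 3.433e-05, 3.433e-05]  ψ = [2, 2, 2, 2]  (obs o_3=3)
t=4: δ = [3.219e-06, 2.146e-06, 2.414e-06, 3.219e-06]  ψ = [0, 1, 0, 0]  (obs o_4=2)
t=5: δ = [1.006e-07, 7.544e-08, 3.017e-07, 1.509e-07]  ψ = [0, 2, 0, 3]  (obs o_5=4)
t=6: δ = [9.430e-09, 9.430e-09, 1.886e-08, 9.430e-09]  ψ = [2, 2, 2, 2]  (obs o_6=4)
backtrack: best end state = 2; path = [2, 0, 2, 0, 0, 2, 2]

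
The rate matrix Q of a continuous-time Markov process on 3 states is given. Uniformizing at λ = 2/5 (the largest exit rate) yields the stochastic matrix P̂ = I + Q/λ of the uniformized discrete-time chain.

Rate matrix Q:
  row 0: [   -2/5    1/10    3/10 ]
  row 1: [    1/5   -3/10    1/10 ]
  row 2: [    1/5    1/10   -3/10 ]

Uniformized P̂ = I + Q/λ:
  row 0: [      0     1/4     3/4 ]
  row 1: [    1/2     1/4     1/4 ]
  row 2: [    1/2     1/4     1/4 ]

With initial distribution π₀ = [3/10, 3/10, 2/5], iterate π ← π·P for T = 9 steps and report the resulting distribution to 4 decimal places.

t=0: π = [0.3000, 0.3000, 0.4000]
t=1: π = [0.3500, 0.2500, 0.4000]
t=2: π = [0.3250, 0.2500, 0.4250]
t=3: π = [0.3375, 0.2500, 0.4125]
t=4: π = [0.3313, 0.2500, 0.4188]
t=5: π = [0.3344, 0.2500, 0.4156]
t=6: π = [0.3328, 0.2500, 0.4172]
t=7: π = [0.3336, 0.2500, 0.4164]
t=8: π = [0.3332, 0.2500, 0.4168]
t=9: π = [0.3334, 0.2500, 0.4166]

π = [0.3334, 0.2500, 0.4166]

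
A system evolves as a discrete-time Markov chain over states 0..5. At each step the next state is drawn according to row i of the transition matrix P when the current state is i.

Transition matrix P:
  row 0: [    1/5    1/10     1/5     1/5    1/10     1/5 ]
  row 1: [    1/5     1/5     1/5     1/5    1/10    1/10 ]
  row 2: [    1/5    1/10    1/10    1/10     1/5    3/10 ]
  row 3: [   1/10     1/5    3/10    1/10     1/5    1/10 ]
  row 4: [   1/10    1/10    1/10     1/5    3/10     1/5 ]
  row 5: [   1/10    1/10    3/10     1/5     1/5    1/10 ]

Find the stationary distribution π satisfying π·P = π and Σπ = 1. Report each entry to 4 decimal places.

π = [0.1472, 0.1293, 0.1950, 0.1641, 0.1915, 0.1729]

Balance equations π_j = Σ_i π_i·P[i][j]:
  π_0 = 1/5·π_0 + 1/5·π_1 + 1/5·π_2 + 1/10·π_3 + 1/10·π_4 + 1/10·π_5
  π_1 = 1/10·π_0 + 1/5·π_1 + 1/10·π_2 + 1/5·π_3 + 1/10·π_4 + 1/10·π_5
  π_2 = 1/5·π_0 + 1/5·π_1 + 1/10·π_2 + 3/10·π_3 + 1/10·π_4 + 3/10·π_5
  π_3 = 1/5·π_0 + 1/5·π_1 + 1/10·π_2 + 1/10·π_3 + 1/5·π_4 + 1/5·π_5
  π_4 = 1/10·π_0 + 1/10·π_1 + 1/5·π_2 + 1/5·π_3 + 3/10·π_4 + 1/5·π_5
  normalize: π_0 + π_1 + π_2 + π_3 + π_4 + π_5 = 1
Solving the linear system gives exactly π = [14252/96851, 12527/96851, 18890/96851, 15892/96851, 18547/96851, 16743/96851].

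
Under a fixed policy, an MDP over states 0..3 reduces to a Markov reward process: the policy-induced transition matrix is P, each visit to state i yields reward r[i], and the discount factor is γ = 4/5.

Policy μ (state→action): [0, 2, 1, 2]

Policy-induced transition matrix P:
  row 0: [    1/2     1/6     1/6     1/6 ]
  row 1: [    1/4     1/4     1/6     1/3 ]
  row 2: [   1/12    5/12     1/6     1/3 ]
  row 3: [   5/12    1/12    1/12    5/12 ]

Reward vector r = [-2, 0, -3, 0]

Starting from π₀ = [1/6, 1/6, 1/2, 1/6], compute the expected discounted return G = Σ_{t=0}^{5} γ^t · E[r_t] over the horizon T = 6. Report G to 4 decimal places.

G = -4.7220

t=0: π = [0.1667, 0.1667, 0.5000, 0.1667], E[r] = -1.8333, γ^t·E[r] = -1.833333, running G = -1.833333
t=1: π = [0.2361, 0.2917, 0.1528, 0.3194], E[r] = -0.9306, γ^t·E[r] = -0.744444, running G = -2.577778
t=2: π = [0.3368, 0.2025, 0.1400, 0.3206], E[r] = -1.0938, γ^t·E[r] = -0.700000, running G = -3.277778
t=3: π = [0.3643, 0.1918, 0.1399, 0.3039], E[r] = -1.1484, γ^t·E[r] = -0.588000, running G = -3.865778
t=4: π = [0.3684, 0.1923, 0.1413, 0.2979], E[r] = -1.1608, γ^t·E[r] = -0.475473, running G = -4.341251
t=5: π = [0.3682, 0.1932, 0.1418, 0.2968], E[r] = -1.1619, γ^t·E[r] = -0.380737, running G = -4.721988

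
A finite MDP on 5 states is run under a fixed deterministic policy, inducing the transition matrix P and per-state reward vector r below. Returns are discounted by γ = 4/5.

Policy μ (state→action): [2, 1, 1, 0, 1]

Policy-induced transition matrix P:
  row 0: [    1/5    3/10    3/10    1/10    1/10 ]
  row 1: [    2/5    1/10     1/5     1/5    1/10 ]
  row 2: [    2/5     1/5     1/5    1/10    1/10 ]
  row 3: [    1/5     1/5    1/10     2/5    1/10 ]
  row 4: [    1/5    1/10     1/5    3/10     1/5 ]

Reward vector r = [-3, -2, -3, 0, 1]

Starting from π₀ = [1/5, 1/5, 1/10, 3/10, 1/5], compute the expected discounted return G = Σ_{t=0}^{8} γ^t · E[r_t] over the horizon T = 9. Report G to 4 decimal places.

t=0: π = [0.2000, 0.2000, 0.1000, 0.3000, 0.2000], E[r] = -1.1000, γ^t·E[r] = -1.100000, running G = -1.100000
t=1: π = [0.2600, 0.1800, 0.1900, 0.2500, 0.1200], E[r] = -1.5900, γ^t·E[r] = -1.272000, running G = -2.372000
t=2: π = [0.2740, 0.1960, 0.2010, 0.2170, 0.1120], E[r] = -1.7050, γ^t·E[r] = -1.091200, running G = -3.463200
t=3: π = [0.2794, 0.1966, 0.2057, 0.2071, 0.1112], E[r] = -1.7373, γ^t·E[r] = -0.889498, running G = -4.352698
t=4: π = [0.2805, 0.1972, 0.2072, 0.2040, 0.1111], E[r] = -1.7463, γ^t·E[r] = -0.715272, running G = -5.067970
t=5: π = [0.2809, 0.1972, 0.2076, 0.2031, 0.1111], E[r] = -1.7489, γ^t·E[r] = -0.573075, running G = -5.641045
t=6: π = [0.2810, 0.1973, 0.2078, 0.2029, 0.1111], E[r] = -1.7496, γ^t·E[r] = -0.458656, running G = -6.099701
t=7: π = [0.2810, 0.1973, 0.2078, 0.2028, 0.1111], E[r] = -1.7499, γ^t·E[r] = -0.366971, running G = -6.466672
t=8: π = [0.2810, 0.1973, 0.2078, 0.2028, 0.1111], E[r] = -1.7499, γ^t·E[r] = -0.293587, running G = -6.760258

G = -6.7603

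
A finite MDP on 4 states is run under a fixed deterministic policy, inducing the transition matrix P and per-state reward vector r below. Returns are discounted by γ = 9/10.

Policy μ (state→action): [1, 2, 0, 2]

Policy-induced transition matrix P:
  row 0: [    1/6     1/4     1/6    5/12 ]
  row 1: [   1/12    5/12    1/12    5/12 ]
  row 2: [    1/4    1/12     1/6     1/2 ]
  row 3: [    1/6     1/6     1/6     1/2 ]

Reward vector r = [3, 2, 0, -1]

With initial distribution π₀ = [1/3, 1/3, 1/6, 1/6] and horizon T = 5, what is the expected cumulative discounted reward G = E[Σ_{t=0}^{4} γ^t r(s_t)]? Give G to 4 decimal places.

t=0: π = [0.3333, 0.3333, 0.1667, 0.1667], E[r] = 1.5000, γ^t·E[r] = 1.500000, running G = 1.500000
t=1: π = [0.1528, 0.2639, 0.1389, 0.4444], E[r] = 0.5417, γ^t·E[r] = 0.487500, running G = 1.987500
t=2: π = [0.1563, 0.2338, 0.1447, 0.4653], E[r] = 0.4711, γ^t·E[r] = 0.381563, running G = 2.369063
t=3: π = [0.1592, 0.2261, 0.1472, 0.4675], E[r] = 0.4624, γ^t·E[r] = 0.337078, running G = 2.706141
t=4: π = [0.1601, 0.2242, 0.1478, 0.4679], E[r] = 0.4608, γ^t·E[r] = 0.302310, running G = 3.008451

G = 3.0085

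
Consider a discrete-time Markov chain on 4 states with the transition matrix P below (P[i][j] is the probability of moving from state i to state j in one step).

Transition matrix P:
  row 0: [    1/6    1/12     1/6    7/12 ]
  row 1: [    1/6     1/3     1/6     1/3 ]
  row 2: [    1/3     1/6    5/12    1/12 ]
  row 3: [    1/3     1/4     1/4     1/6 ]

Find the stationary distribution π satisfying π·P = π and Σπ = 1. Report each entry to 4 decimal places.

Balance equations π_j = Σ_i π_i·P[i][j]:
  π_0 = 1/6·π_0 + 1/6·π_1 + 1/3·π_2 + 1/3·π_3
  π_1 = 1/12·π_0 + 1/3·π_1 + 1/6·π_2 + 1/4·π_3
  π_2 = 1/6·π_0 + 1/6·π_1 + 5/12·π_2 + 1/4·π_3
  normalize: π_0 + π_1 + π_2 + π_3 = 1
Solving the linear system gives exactly π = [191/744, 151/744, 63/248, 71/248].

π = [0.2567, 0.2030, 0.2540, 0.2863]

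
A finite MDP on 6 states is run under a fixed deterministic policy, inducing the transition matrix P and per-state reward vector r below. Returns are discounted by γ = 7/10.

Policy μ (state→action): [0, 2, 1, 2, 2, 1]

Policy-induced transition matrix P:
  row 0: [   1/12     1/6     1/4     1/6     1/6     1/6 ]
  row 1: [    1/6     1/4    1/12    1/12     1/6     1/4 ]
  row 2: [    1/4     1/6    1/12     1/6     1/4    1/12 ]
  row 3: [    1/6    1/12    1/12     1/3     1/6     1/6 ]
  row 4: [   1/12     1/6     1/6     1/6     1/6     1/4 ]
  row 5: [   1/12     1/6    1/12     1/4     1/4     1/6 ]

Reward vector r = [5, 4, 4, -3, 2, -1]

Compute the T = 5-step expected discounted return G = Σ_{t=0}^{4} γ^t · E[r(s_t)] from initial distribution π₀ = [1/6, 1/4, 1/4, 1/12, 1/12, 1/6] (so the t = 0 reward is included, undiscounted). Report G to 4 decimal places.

G = 5.2780

t=0: π = [0.1667, 0.2500, 0.2500, 0.0833, 0.0833, 0.1667], E[r] = 2.5833, γ^t·E[r] = 2.583333, running G = 2.583333
t=1: π = [0.1528, 0.1806, 0.1181, 0.1736, 0.2014, 0.1736], E[r] = 1.6667, γ^t·E[r] = 1.166667, running G = 3.750000
t=2: π = [0.1325, 0.1672, 0.1256, 0.1950, 0.1910, 0.1887], E[r] = 1.4421, γ^t·E[r] = 0.706644, running G = 4.456644
t=3: π = [0.1345, 0.1644, 0.1213, 0.2010, 0.1929, 0.1861], E[r] = 1.4118, γ^t·E[r] = 0.484246, running G = 4.940890
t=4: π = [0.1340, 0.1636, 0.1218, 0.2020, 0.1923, 0.1863], E[r] = 1.4040, γ^t·E[r] = 0.337112, running G = 5.278001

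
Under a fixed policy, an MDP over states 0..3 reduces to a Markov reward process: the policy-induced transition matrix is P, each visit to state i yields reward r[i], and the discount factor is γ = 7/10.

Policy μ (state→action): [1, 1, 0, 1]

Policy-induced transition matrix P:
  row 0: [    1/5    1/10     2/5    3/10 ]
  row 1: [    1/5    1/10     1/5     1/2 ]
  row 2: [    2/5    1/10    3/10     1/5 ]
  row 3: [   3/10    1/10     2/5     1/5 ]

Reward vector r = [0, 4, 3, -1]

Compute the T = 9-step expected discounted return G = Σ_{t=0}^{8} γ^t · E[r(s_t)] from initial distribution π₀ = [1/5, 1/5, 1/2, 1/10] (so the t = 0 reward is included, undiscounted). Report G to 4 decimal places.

t=0: π = [0.2000, 0.2000, 0.5000, 0.1000], E[r] = 2.2000, γ^t·E[r] = 2.200000, running G = 2.200000
t=1: π = [0.3100, 0.1000, 0.3100, 0.2800], E[r] = 1.0500, γ^t·E[r] = 0.735000, running G = 2.935000
t=2: π = [0.2900, 0.1000, 0.3490, 0.2610], E[r] = 1.1860, γ^t·E[r] = 0.581140, running G = 3.516140
t=3: π = [0.2959, 0.1000, 0.3451, 0.2590], E[r] = 1.1763, γ^t·E[r] = 0.403471, running G = 3.919611
t=4: π = [0.2949, 0.1000, 0.3455, 0.2596], E[r] = 1.1769, γ^t·E[r] = 0.282569, running G = 4.202180
t=5: π = [0.2951, 0.1000, 0.3455, 0.2595], E[r] = 1.1769, γ^t·E[r] = 0.197795, running G = 4.399975
t=6: π = [0.2950, 0.1000, 0.3455, 0.2595], E[r] = 1.1769, γ^t·E[r] = 0.138456, running G = 4.538431
t=7: π = [0.2950, 0.1000, 0.3455, 0.2595], E[r] = 1.1769, γ^t·E[r] = 0.096919, running G = 4.635351
t=8: π = [0.2950, 0.1000, 0.3455, 0.2595], E[r] = 1.1769, γ^t·E[r] = 0.067844, running G = 4.703194

G = 4.7032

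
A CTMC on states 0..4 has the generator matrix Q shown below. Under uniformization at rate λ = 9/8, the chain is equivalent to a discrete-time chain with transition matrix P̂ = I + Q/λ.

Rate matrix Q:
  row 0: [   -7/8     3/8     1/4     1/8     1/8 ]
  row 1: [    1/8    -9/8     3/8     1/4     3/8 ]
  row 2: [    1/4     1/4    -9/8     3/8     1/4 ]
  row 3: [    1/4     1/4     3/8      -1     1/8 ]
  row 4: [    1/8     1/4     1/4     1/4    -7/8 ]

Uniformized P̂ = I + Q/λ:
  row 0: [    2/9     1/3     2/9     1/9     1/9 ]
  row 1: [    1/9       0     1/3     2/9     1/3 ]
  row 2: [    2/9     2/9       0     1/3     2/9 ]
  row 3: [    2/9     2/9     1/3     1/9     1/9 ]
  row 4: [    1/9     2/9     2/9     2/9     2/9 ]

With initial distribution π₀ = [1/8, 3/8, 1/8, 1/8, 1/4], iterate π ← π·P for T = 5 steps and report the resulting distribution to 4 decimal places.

t=0: π = [0.1250, 0.3750, 0.1250, 0.1250, 0.2500]
t=1: π = [0.1528, 0.1528, 0.2500, 0.2083, 0.2361]
t=2: π = [0.1790, 0.2052, 0.2068, 0.2099, 0.1991]
t=3: π = [0.1773, 0.1965, 0.2224, 0.2020, 0.2018]
t=4: π = [0.1780, 0.1983, 0.2171, 0.2048, 0.2019]
t=5: π = [0.1778, 0.1979, 0.2188, 0.2038, 0.2017]

π = [0.1778, 0.1979, 0.2188, 0.2038, 0.2017]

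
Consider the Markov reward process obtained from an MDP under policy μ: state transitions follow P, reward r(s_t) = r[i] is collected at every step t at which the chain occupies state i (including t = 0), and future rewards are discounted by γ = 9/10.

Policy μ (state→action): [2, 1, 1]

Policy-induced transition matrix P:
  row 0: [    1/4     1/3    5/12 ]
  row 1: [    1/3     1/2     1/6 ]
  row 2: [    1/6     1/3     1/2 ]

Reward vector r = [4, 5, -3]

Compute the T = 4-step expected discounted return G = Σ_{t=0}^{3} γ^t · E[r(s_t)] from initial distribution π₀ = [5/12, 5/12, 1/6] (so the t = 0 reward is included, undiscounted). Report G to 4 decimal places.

t=0: π = [0.4167, 0.4167, 0.1667], E[r] = 3.2500, γ^t·E[r] = 3.250000, running G = 3.250000
t=1: π = [0.2708, 0.4028, 0.3264], E[r] = 2.1181, γ^t·E[r] = 1.906250, running G = 5.156250
t=2: π = [0.2564, 0.4005, 0.3432], E[r] = 1.9983, γ^t·E[r] = 1.618594, running G = 6.774844
t=3: π = [0.2548, 0.4001, 0.3451], E[r] = 1.9840, γ^t·E[r] = 1.446363, running G = 8.221207

G = 8.2212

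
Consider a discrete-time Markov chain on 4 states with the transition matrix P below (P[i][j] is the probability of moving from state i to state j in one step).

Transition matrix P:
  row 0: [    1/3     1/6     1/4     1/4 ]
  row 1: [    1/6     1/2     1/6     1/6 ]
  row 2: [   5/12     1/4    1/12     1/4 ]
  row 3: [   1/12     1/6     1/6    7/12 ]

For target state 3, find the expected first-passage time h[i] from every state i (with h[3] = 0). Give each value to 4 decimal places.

h = [4.4026, 4.9481, 4.4416, 0.0000]

First-step conditioning: h[3] = 0; for i ≠ 3, h[i] = 1 + Σ_k P[i][k]·h[k].
  h[0] = 1 + 1/3·h[0] + 1/6·h[1] + 1/4·h[2]
  h[1] = 1 + 1/6·h[0] + 1/2·h[1] + 1/6·h[2]
  h[2] = 1 + 5/12·h[0] + 1/4·h[1] + 1/12·h[2]
Solving the 3×3 linear system over states ≠ 3 gives exactly h = [339/77, 381/77, 342/77, 0] (h[3] = 0 is the target).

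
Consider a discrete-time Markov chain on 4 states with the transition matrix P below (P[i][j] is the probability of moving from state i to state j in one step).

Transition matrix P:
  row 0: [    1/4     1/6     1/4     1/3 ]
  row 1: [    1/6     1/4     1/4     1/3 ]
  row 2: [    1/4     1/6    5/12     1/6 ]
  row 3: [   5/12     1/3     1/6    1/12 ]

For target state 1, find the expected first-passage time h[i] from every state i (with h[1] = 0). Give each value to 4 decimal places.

First-step conditioning: h[1] = 0; for i ≠ 1, h[i] = 1 + Σ_k P[i][k]·h[k].
  h[0] = 1 + 1/4·h[0] + 1/4·h[2] + 1/3·h[3]
  h[2] = 1 + 1/4·h[0] + 5/12·h[2] + 1/6·h[3]
  h[3] = 1 + 5/12·h[0] + 1/6·h[2] + 1/12·h[3]
Solving the 3×3 linear system over states ≠ 1 gives exactly h = [444/91, 0, 456/91, 384/91] (h[1] = 0 is the target).

h = [4.8791, 0.0000, 5.0110, 4.2198]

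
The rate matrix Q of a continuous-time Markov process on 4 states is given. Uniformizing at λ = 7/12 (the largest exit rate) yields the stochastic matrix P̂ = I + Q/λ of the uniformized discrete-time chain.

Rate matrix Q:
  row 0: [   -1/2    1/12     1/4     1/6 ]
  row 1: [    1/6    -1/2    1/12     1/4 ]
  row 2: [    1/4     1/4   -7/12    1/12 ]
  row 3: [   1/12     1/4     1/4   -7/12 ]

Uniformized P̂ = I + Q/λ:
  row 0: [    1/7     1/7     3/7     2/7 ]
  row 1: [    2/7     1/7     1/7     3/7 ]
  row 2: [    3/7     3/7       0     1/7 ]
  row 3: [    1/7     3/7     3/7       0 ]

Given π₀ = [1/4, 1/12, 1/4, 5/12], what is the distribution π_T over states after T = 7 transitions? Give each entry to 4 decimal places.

π = [0.2525, 0.2769, 0.2442, 0.2264]

t=0: π = [0.2500, 0.0833, 0.2500, 0.4167]
t=1: π = [0.2262, 0.3333, 0.2976, 0.1429]
t=2: π = [0.2755, 0.2687, 0.2058, 0.2500]
t=3: π = [0.2400, 0.2731, 0.2636, 0.2233]
t=4: π = [0.2572, 0.2820, 0.2376, 0.2233]
t=5: π = [0.2510, 0.2745, 0.2462, 0.2283]
t=6: π = [0.2524, 0.2784, 0.2446, 0.2245]
t=7: π = [0.2525, 0.2769, 0.2442, 0.2264]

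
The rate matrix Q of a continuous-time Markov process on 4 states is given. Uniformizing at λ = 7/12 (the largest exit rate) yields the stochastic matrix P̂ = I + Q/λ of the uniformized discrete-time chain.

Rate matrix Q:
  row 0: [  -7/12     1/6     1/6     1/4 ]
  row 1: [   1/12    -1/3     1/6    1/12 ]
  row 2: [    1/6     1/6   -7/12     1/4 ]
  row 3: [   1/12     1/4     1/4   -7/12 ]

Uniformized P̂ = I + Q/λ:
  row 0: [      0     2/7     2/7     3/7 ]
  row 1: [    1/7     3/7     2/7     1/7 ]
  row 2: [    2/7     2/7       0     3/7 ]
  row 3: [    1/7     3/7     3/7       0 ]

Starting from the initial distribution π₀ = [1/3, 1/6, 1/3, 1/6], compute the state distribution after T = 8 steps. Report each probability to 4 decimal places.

t=0: π = [0.3333, 0.1667, 0.3333, 0.1667]
t=1: π = [0.1429, 0.3333, 0.2143, 0.3095]
t=2: π = [0.1531, 0.3776, 0.2687, 0.2007]
t=3: π = [0.1594, 0.3683, 0.2376, 0.2347]
t=4: π = [0.1540, 0.3719, 0.2514, 0.2228]
t=5: π = [0.1568, 0.3707, 0.2457, 0.2269]
t=6: π = [0.1556, 0.3711, 0.2479, 0.2254]
t=7: π = [0.1561, 0.3709, 0.2471, 0.2259]
t=8: π = [0.1559, 0.3710, 0.2474, 0.2258]

π = [0.1559, 0.3710, 0.2474, 0.2258]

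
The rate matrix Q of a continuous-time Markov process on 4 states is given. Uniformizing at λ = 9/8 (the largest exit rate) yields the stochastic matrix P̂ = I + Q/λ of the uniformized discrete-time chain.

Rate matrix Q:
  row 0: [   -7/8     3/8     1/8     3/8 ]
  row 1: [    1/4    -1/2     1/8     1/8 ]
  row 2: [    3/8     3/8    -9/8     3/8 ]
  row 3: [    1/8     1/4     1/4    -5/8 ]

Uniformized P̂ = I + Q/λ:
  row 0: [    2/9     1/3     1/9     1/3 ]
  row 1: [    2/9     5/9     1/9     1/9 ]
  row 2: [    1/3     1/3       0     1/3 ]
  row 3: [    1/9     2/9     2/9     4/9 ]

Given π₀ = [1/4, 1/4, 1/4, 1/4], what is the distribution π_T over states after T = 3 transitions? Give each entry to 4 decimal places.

π = [0.2051, 0.3858, 0.1283, 0.2809]

t=0: π = [0.2500, 0.2500, 0.2500, 0.2500]
t=1: π = [0.2222, 0.3611, 0.1111, 0.3056]
t=2: π = [0.2006, 0.3796, 0.1327, 0.2870]
t=3: π = [0.2051, 0.3858, 0.1283, 0.2809]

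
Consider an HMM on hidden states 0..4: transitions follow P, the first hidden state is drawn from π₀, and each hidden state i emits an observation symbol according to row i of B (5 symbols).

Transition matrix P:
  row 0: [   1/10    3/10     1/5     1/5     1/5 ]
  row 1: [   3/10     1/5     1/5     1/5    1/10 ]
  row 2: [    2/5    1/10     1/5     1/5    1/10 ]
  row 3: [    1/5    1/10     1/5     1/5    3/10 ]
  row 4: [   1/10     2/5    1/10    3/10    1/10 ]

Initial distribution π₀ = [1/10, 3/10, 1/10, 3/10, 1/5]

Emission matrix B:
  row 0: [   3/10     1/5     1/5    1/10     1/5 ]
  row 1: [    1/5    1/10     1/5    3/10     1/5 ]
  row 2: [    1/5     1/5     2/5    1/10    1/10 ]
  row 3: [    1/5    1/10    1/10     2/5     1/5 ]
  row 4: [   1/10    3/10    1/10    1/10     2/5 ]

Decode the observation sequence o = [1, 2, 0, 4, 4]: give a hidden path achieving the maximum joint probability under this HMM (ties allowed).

t=0: δ = [2.000e-02, 3.000e-02, 2.000e-02, 3.000e-02, 6.000e-02]  (obs o_0=1)
t=1: δ = [1.800e-03, 4.800e-03, 2.400e-03, 1.800e-03, 9.000e-04]  ψ = [1, 4, 1, 4, 3]  (obs o_1=2)
t=2: δ = [4.320e-04, 1.920e-04, 1.920e-04, 1.920e-04, 5.400e-05]  ψ = [1, 1, 1, 1, 3]  (obs o_2=0)
t=3: δ = [1.536e-05, 2.592e-05, 8.640e-06, 1.728e-05, 3.456e-05]  ψ = [2, 0, 0, 0, 0]  (obs o_3=4)
t=4: δ = [1.555e-06, 2.765e-06, 5.184e-07, 2.074e-06, 2.074e-06]  ψ = [1, 4, 1, 4, 3]  (obs o_4=4)
backtrack: best end state = 1; path = [4, 1, 0, 4, 1]

path = [4, 1, 0, 4, 1]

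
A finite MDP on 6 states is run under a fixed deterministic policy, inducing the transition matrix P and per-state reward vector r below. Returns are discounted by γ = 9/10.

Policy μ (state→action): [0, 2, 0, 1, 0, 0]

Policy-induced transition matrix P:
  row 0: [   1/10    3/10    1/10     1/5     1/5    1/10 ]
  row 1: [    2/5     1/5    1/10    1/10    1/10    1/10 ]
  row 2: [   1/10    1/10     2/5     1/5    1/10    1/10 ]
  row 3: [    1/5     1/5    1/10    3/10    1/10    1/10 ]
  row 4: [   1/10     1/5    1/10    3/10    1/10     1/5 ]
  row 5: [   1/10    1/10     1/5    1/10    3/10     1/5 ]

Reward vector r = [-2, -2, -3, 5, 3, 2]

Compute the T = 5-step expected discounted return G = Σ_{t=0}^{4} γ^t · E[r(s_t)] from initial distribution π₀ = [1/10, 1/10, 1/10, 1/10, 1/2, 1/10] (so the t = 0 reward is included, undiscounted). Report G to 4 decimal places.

t=0: π = [0.1000, 0.1000, 0.1000, 0.1000, 0.5000, 0.1000], E[r] = 1.5000, γ^t·E[r] = 1.500000, running G = 1.500000
t=1: π = [0.1400, 0.1900, 0.1400, 0.2400, 0.1300, 0.1600], E[r] = 0.8300, γ^t·E[r] = 0.747000, running G = 2.247000
t=2: π = [0.1810, 0.1840, 0.1580, 0.2020, 0.1460, 0.1290], E[r] = 0.5020, γ^t·E[r] = 0.406620, running G = 2.653620
t=3: π = [0.1754, 0.1894, 0.1603, 0.2035, 0.1439, 0.1275], E[r] = 0.4937, γ^t·E[r] = 0.359907, running G = 3.013527
t=4: π = [0.1772, 0.1888, 0.1608, 0.2031, 0.1430, 0.1271], E[r] = 0.4843, γ^t·E[r] = 0.317730, running G = 3.331257

G = 3.3313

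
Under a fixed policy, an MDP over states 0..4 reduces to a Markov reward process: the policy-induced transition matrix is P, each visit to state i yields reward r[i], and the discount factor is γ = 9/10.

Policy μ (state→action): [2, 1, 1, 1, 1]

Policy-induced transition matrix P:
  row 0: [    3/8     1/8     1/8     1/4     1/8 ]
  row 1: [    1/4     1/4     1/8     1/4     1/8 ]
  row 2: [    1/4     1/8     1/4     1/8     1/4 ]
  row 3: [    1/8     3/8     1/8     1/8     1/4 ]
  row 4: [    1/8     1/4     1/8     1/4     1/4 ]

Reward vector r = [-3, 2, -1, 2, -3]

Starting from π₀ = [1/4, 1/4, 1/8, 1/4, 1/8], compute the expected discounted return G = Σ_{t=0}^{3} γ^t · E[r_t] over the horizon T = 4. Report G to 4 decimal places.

G = -1.5544

t=0: π = [0.2500, 0.2500, 0.1250, 0.2500, 0.1250], E[r] = -0.2500, γ^t·E[r] = -0.250000, running G = -0.250000
t=1: π = [0.2344, 0.2344, 0.1406, 0.2031, 0.1875], E[r] = -0.5313, γ^t·E[r] = -0.478125, running G = -0.728125
t=2: π = [0.2305, 0.2285, 0.1426, 0.2070, 0.1914], E[r] = -0.5371, γ^t·E[r] = -0.435059, running G = -1.163184
t=3: π = [0.2290, 0.2292, 0.1428, 0.2063, 0.1926], E[r] = -0.5366, γ^t·E[r] = -0.391197, running G = -1.554380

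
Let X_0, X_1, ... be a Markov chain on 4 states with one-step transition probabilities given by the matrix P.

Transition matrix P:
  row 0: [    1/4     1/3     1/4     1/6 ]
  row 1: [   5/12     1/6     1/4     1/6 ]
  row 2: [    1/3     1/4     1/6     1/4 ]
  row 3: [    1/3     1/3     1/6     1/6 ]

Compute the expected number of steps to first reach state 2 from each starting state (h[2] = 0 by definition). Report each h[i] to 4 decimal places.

h = [4.2353, 4.2353, 0.0000, 4.5882]

First-step conditioning: h[2] = 0; for i ≠ 2, h[i] = 1 + Σ_k P[i][k]·h[k].
  h[0] = 1 + 1/4·h[0] + 1/3·h[1] + 1/6·h[3]
  h[1] = 1 + 5/12·h[0] + 1/6·h[1] + 1/6·h[3]
  h[3] = 1 + 1/3·h[0] + 1/3·h[1] + 1/6·h[3]
Solving the 3×3 linear system over states ≠ 2 gives exactly h = [72/17, 72/17, 0, 78/17] (h[2] = 0 is the target).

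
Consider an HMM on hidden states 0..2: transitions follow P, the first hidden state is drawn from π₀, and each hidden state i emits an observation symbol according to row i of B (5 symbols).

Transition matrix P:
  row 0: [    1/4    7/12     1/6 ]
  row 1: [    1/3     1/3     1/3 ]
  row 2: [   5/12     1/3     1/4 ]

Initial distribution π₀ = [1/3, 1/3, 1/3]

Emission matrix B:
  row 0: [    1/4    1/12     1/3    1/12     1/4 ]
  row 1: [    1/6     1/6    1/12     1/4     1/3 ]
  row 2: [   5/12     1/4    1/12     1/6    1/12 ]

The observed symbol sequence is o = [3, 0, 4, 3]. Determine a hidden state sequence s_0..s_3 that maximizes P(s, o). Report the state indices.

t=0: δ = [2.778e-02, 8.333e-02, 5.556e-02]  (obs o_0=3)
t=1: δ = [6.944e-03, 4.630e-03, 1.157e-02]  ψ = [1, 1, 1]  (obs o_1=0)
t=2: δ = [1.206e-03, 1.350e-03, 2.411e-04]  ψ = [2, 0, 2]  (obs o_2=4)
t=3: δ = [3.751e-05, 1.758e-04, 7.502e-05]  ψ = [1, 0, 1]  (obs o_3=3)
backtrack: best end state = 1; path = [1, 2, 0, 1]

path = [1, 2, 0, 1]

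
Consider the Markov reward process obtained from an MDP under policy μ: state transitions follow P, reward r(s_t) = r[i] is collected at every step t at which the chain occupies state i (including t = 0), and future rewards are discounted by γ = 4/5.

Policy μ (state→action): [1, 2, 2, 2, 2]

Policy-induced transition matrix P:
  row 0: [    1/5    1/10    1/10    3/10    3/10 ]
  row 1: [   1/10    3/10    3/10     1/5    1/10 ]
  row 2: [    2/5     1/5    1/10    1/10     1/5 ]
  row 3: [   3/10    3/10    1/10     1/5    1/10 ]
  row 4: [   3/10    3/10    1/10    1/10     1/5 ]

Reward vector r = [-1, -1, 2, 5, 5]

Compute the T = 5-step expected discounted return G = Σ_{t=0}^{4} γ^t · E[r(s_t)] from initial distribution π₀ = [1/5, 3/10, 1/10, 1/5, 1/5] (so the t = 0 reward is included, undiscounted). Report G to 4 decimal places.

t=0: π = [0.2000, 0.3000, 0.1000, 0.2000, 0.2000], E[r] = 1.7000, γ^t·E[r] = 1.700000, running G = 1.700000
t=1: π = [0.2300, 0.2500, 0.1600, 0.1900, 0.1700], E[r] = 1.6400, γ^t·E[r] = 1.312000, running G = 3.012000
t=2: π = [0.2430, 0.2380, 0.1500, 0.1900, 0.1790], E[r] = 1.6640, γ^t·E[r] = 1.064960, running G = 4.076960
t=3: π = [0.2431, 0.2364, 0.1476, 0.1914, 0.1815], E[r] = 1.6802, γ^t·E[r] = 0.860262, running G = 4.937222
t=4: π = [0.2432, 0.2366, 0.1473, 0.1914, 0.1815], E[r] = 1.6794, γ^t·E[r] = 0.687890, running G = 5.625113

G = 5.6251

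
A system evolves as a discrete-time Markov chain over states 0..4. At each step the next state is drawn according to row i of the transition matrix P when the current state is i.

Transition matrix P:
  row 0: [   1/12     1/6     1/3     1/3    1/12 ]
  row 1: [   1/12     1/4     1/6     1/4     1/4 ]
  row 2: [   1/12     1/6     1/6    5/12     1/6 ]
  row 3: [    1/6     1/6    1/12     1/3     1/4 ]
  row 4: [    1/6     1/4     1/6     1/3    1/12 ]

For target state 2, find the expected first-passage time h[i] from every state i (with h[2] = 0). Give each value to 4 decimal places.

h = [5.1793, 6.1608, 0.0000, 6.6317, 6.1243]

First-step conditioning: h[2] = 0; for i ≠ 2, h[i] = 1 + Σ_k P[i][k]·h[k].
  h[0] = 1 + 1/12·h[0] + 1/6·h[1] + 1/3·h[3] + 1/12·h[4]
  h[1] = 1 + 1/12·h[0] + 1/4·h[1] + 1/4·h[3] + 1/4·h[4]
  h[3] = 1 + 1/6·h[0] + 1/6·h[1] + 1/3·h[3] + 1/4·h[4]
  h[4] = 1 + 1/6·h[0] + 1/4·h[1] + 1/3·h[3] + 1/12·h[4]
Solving the 4×4 linear system over states ≠ 2 gives exactly h = [1704/329, 22296/3619, 0, 24000/3619, 22164/3619] (h[2] = 0 is the target).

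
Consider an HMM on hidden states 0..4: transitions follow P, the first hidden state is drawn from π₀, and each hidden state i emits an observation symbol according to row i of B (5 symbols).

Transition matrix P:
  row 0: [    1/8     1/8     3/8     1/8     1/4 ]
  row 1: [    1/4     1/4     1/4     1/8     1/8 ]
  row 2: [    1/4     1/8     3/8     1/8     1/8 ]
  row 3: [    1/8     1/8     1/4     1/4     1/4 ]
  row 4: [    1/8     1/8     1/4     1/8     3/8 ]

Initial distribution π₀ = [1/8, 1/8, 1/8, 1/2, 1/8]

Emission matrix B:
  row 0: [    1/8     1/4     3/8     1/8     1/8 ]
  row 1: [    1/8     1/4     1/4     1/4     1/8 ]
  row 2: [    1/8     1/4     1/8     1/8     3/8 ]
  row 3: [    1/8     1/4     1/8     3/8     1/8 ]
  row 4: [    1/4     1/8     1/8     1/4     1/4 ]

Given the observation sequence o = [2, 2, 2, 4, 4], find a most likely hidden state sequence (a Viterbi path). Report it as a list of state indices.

t=0: δ = [4.688e-02, 3.125e-02, 1.562e-02, 6.250e-02, 1.562e-02]  (obs o_0=2)
t=1: δ = [2.930e-03, 1.953e-03, 2.197e-03, 1.953e-03, 1.953e-03]  ψ = [1, 1, 0, 3, 3]  (obs o_1=2)
t=2: δ = [2.060e-04, 1.221e-04, 1.373e-04, 6.104e-05, 9.155e-05]  ψ = [2, 1, 0, 3, 0]  (obs o_2=2)
t=3: δ = [4.292e-06, 3.815e-06, 2.897e-05, 3.219e-06, 1.287e-05]  ψ = [2, 1, 0, 0, 0]  (obs o_3=4)
t=4: δ = [9.052e-07, 4.526e-07, 4.074e-06, 4.526e-07, 1.207e-06]  ψ = [2, 2, 2, 2, 4]  (obs o_4=4)
backtrack: best end state = 2; path = [0, 2, 0, 2, 2]

path = [0, 2, 0, 2, 2]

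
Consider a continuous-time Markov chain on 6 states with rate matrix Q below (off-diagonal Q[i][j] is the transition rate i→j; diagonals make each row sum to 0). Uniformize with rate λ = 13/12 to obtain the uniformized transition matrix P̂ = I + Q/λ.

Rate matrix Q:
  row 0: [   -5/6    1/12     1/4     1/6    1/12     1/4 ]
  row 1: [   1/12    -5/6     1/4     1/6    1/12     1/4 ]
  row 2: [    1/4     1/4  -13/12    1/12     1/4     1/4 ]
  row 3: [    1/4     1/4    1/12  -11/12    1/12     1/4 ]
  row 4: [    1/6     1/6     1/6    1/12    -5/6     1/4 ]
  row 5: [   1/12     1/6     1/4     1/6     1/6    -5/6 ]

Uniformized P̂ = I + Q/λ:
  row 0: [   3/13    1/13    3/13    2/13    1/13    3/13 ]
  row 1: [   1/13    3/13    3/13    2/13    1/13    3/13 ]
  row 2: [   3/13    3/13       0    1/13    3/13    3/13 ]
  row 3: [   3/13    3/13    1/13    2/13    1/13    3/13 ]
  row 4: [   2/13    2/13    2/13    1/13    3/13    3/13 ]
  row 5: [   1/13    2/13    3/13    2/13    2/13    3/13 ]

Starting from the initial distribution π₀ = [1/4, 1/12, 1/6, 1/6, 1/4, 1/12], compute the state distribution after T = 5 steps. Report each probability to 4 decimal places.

π = [0.1570, 0.1780, 0.1623, 0.1305, 0.1414, 0.2308]

t=0: π = [0.2500, 0.0833, 0.1667, 0.1667, 0.2500, 0.0833]
t=1: π = [0.1859, 0.1667, 0.1474, 0.1218, 0.1474, 0.2308]
t=2: π = [0.1583, 0.1731, 0.1667, 0.1312, 0.1400, 0.2308]
t=3: π = [0.1579, 0.1779, 0.1614, 0.1303, 0.1419, 0.2308]
t=4: π = [0.1570, 0.1778, 0.1626, 0.1305, 0.1413, 0.2308]
t=5: π = [0.1570, 0.1780, 0.1623, 0.1305, 0.1414, 0.2308]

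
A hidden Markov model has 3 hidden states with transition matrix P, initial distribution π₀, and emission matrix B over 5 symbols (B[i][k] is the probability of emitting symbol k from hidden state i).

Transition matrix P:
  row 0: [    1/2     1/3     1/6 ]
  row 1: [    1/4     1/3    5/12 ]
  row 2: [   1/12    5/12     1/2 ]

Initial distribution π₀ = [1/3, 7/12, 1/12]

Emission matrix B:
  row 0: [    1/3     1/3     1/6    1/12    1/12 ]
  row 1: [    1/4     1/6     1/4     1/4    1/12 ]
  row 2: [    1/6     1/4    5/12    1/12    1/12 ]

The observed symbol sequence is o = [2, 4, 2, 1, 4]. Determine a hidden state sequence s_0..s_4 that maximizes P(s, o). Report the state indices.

t=0: δ = [5.556e-02, 1.458e-01, 3.472e-02]  (obs o_0=2)
t=1: δ = [3.038e-03, 4.051e-03, 5.064e-03]  ψ = [1, 1, 1]  (obs o_1=4)
t=2: δ = [2.532e-04, 5.275e-04, 1.055e-03]  ψ = [0, 2, 2]  (obs o_2=2)
t=3: δ = [4.396e-05, 7.326e-05, 1.319e-04]  ψ = [1, 2, 2]  (obs o_3=1)
t=4: δ = [1.831e-06, 4.579e-06, 5.494e-06]  ψ = [0, 2, 2]  (obs o_4=4)
backtrack: best end state = 2; path = [1, 2, 2, 2, 2]

path = [1, 2, 2, 2, 2]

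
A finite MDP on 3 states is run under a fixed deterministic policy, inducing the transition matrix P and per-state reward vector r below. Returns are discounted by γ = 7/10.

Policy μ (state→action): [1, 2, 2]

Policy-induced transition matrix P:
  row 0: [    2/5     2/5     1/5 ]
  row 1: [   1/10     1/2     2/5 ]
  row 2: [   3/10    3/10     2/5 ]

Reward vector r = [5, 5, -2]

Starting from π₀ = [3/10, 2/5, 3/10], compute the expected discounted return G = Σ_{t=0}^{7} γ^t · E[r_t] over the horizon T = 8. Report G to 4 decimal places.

G = 8.3997

t=0: π = [0.3000, 0.4000, 0.3000], E[r] = 2.9000, γ^t·E[r] = 2.900000, running G = 2.900000
t=1: π = [0.2500, 0.4100, 0.3400], E[r] = 2.6200, γ^t·E[r] = 1.834000, running G = 4.734000
t=2: π = [0.2430, 0.4070, 0.3500], E[r] = 2.5500, γ^t·E[r] = 1.249500, running G = 5.983500
t=3: π = [0.2429, 0.4057, 0.3514], E[r] = 2.5402, γ^t·E[r] = 0.871289, running G = 6.854789
t=4: π = [0.2432, 0.4054, 0.3514], E[r] = 2.5401, γ^t·E[r] = 0.609868, running G = 7.464657
t=5: π = [0.2432, 0.4054, 0.3514], E[r] = 2.5404, γ^t·E[r] = 0.426967, running G = 7.891624
t=6: π = [0.2432, 0.4054, 0.3514], E[r] = 2.5405, γ^t·E[r] = 0.298890, running G = 8.190513
t=7: π = [0.2432, 0.4054, 0.3514], E[r] = 2.5405, γ^t·E[r] = 0.209224, running G = 8.399738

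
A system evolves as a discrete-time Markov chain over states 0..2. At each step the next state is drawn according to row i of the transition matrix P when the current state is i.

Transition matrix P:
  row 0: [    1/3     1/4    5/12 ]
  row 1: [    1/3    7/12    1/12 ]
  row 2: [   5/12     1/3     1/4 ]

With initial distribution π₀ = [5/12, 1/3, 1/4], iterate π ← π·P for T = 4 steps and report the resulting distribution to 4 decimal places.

π = [0.3536, 0.4047, 0.2417]

t=0: π = [0.4167, 0.3333, 0.2500]
t=1: π = [0.3542, 0.3819, 0.2639]
t=2: π = [0.3553, 0.3993, 0.2454]
t=3: π = [0.3538, 0.4035, 0.2427]
t=4: π = [0.3536, 0.4047, 0.2417]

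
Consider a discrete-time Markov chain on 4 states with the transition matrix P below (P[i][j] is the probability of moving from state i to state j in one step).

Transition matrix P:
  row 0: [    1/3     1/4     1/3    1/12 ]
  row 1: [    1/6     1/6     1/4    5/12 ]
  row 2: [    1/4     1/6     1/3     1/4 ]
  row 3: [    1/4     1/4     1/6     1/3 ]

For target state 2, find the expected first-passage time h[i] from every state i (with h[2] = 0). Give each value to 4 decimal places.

h = [3.5908, 4.1125, 0.0000, 4.3887]

First-step conditioning: h[2] = 0; for i ≠ 2, h[i] = 1 + Σ_k P[i][k]·h[k].
  h[0] = 1 + 1/3·h[0] + 1/4·h[1] + 1/12·h[3]
  h[1] = 1 + 1/6·h[0] + 1/6·h[1] + 5/12·h[3]
  h[3] = 1 + 1/4·h[0] + 1/4·h[1] + 1/3·h[3]
Solving the 3×3 linear system over states ≠ 2 gives exactly h = [1404/391, 1608/391, 0, 1716/391] (h[2] = 0 is the target).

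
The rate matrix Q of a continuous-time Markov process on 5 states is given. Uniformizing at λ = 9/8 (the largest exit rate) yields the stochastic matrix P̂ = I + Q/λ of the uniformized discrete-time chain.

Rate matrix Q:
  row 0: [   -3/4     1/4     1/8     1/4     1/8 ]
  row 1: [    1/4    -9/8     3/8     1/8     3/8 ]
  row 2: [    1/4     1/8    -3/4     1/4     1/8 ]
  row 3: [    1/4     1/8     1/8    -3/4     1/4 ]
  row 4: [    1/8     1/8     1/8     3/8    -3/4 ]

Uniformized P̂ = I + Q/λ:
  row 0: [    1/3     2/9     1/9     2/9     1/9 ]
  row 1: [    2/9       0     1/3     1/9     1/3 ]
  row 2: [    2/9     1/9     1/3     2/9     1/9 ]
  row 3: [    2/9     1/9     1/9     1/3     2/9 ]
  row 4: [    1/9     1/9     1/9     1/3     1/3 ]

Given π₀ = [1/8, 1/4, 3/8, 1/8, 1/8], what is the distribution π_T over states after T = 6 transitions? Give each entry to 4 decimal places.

t=0: π = [0.1250, 0.2500, 0.3750, 0.1250, 0.1250]
t=1: π = [0.2222, 0.0972, 0.2500, 0.2222, 0.2083]
t=2: π = [0.2238, 0.1250, 0.1883, 0.2593, 0.2037]
t=3: π = [0.2245, 0.1221, 0.1807, 0.2598, 0.2130]
t=4: π = [0.2235, 0.1225, 0.1784, 0.2612, 0.2144]
t=5: π = [0.2232, 0.1223, 0.1780, 0.2615, 0.2150]
t=6: π = [0.2231, 0.1223, 0.1778, 0.2616, 0.2151]

π = [0.2231, 0.1223, 0.1778, 0.2616, 0.2151]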